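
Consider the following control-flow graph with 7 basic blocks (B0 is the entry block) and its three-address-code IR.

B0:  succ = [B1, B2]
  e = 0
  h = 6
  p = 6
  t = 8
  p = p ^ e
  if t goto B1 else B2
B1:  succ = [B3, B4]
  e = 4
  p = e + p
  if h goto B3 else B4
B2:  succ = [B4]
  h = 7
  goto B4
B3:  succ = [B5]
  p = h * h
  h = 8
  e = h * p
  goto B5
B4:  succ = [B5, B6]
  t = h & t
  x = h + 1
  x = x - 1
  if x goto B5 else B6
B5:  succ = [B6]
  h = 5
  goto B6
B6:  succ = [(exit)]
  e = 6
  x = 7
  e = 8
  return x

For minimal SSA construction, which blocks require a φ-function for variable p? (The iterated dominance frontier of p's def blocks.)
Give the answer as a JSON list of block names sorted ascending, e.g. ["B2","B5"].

idom tree: B1←B0 B2←B0 B3←B1 B4←B0 B5←B0 B6←B0
Dom∩ at merges:
  B4: preds {B1,B2}: {B0,B1} ∩ {B0,B2} = {B0}; idom=B0
  B5: preds {B3,B4}: {B0,B1,B3} ∩ {B0,B4} = {B0}; idom=B0
  B6: preds {B4,B5}: {B0,B4} ∩ {B0,B5} = {B0}; idom=B0

DF walk-up:
  B4←B1: walk B1 to B0
  B4←B2: walk B2 to B0
  B5←B3: walk B3→B1 to B0
  B5←B4: walk B4 to B0
  B6←B4: walk B4 to B0
  B6←B5: walk B5 to B0
  B0 → ∅
  B1 → {B4,B5}
  B2 → {B4}
  B3 → {B5}
  B4 → {B5,B6}
  B5 → {B6}
  B6 → ∅

φ for p: defs {B0,B1,B3}
  DF⁺ = {B4,B5,B6}

Answer: ["B4", "B5", "B6"]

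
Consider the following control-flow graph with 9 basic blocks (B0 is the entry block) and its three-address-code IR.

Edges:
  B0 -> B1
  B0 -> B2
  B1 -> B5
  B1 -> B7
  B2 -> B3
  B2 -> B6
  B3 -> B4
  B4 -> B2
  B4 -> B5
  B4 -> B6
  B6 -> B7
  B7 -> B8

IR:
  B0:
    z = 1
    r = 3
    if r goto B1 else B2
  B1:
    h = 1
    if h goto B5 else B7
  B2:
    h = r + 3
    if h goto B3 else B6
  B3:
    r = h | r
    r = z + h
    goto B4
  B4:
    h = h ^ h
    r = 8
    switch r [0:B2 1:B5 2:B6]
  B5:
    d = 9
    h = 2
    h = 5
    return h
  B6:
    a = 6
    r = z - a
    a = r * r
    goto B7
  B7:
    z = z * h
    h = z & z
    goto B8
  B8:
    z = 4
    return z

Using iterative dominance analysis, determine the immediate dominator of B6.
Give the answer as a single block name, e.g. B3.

idom tree: B1←B0 B2←B0 B3←B2 B4←B3 B5←B0 B6←B2 B7←B0 B8←B7
Join-block Dom:
  B2: preds {B0,B4}: {B0} ∩ {B0,B2,B3,B4} = {B0}; idom=B0
  B5: preds {B1,B4}: {B0,B1} ∩ {B0,B2,B3,B4} = {B0}; idom=B0
  B6: preds {B2,B4}: {B0,B2} ∩ {B0,B2,B3,B4} = {B0,B2}; idom=B2
  B7: preds {B1,B6}: {B0,B1} ∩ {B0,B2,B6} = {B0}; idom=B0

idom(B6) = B2

Answer: B2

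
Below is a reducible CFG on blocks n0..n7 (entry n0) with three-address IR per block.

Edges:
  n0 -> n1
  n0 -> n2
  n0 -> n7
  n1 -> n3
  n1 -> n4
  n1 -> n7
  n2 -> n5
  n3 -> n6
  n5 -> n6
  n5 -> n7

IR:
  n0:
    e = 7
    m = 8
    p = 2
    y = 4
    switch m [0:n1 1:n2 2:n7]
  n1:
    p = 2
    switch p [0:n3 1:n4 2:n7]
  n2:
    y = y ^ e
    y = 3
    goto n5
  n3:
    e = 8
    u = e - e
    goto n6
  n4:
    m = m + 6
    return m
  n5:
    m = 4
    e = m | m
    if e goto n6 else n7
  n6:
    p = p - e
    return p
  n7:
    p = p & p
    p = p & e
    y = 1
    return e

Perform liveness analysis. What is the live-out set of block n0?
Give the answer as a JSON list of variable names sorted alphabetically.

def/use:
  n0 def {e,m,p,y} use ∅
  n1 def {p} use ∅
  n2 def {y} use {e,y}
  n3 def {e,u} use ∅
  n4 def {m} use {m}
  n5 def {e,m} use ∅
  n6 def {p} use {e,p}
  n7 def {p,y} use {e,p}

Live sets:
  live n0: ∅→{e,m,p,y}
  live n1: {e,m}→{e,m,p}
  live n2: {e,p,y}→{p}
  live n3: {p}→{e,p}
  live n4: {m}→∅
  live n5: {p}→{e,p}
  live n6: {e,p}→∅
  live n7: {e,p}→∅

live-out(n0) = ["e", "m", "p", "y"]

Answer: ["e", "m", "p", "y"]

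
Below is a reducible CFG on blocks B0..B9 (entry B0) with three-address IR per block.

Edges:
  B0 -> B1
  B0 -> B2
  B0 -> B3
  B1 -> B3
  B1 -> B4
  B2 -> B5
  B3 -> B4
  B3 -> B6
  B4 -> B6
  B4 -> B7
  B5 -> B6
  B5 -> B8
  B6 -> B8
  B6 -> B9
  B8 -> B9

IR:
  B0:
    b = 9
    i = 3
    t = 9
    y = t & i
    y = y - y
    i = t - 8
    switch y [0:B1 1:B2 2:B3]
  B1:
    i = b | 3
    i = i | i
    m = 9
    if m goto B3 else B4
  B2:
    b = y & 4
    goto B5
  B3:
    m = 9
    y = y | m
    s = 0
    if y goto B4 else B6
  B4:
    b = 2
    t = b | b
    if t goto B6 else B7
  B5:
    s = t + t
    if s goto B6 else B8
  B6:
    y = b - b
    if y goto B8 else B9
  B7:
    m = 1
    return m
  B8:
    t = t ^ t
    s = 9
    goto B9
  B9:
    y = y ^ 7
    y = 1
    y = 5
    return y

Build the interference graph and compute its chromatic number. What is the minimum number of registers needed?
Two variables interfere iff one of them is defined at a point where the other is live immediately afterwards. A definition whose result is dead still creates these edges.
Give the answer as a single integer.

Answer: 4

Working:
def/use:
  B0: {b,i,t,y} / ∅
  B1: {i,m} / {b}
  B2: {b} / {y}
  B3: {m,s,y} / {y}
  B4: {b,t} / ∅
  B5: {s} / {t}
  B6: {y} / {b}
  B7: {m} / ∅
  B8: {s,t} / {t}
  B9: {y} / {y}

Backward fixpoint:
  live B0: ∅→{b,t,y}
  live B1: {b,t,y}→{b,t,y}
  live B2: {t,y}→{b,t,y}
  live B3: {b,t,y}→{b,t}
  live B4: ∅→{b,t}
  live B5: {b,t,y}→{b,t,y}
  live B6: {b,t}→{t,y}
  live B7: ∅→∅
  live B8: {t,y}→{y}
  live B9: {y}→∅

Interfere edges:
  b: {i,m,s,t,y}
  i: {b,t,y}
  m: {b,t,y}
  s: {b,t,y}
  t: {b,i,m,s,y}
  y: {b,i,m,s,t}

Colouring:
  clique {b,i,t,y} ⇒ need ≥ 4
  4-colouring: R0={b}  R1={t}  R2={y}  R3={i,m,s}
  χ = 4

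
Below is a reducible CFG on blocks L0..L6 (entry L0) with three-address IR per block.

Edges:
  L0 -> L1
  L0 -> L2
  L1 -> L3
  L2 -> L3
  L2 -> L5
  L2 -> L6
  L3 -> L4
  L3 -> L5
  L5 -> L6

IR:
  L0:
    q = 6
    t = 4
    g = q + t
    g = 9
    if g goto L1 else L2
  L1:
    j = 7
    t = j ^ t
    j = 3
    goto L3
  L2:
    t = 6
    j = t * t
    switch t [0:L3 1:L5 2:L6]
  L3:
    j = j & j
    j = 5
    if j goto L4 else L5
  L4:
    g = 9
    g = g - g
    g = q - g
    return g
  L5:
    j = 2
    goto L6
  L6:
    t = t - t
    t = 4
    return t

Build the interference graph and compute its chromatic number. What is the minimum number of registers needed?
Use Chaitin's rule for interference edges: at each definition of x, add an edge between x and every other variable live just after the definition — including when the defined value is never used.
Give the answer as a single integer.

Per-block:
  L0: {g,q,t} / ∅
  L1: {j,t} / {t}
  L2: {j,t} / ∅
  L3: {j} / {j}
  L4: {g} / {q}
  L5: {j} / ∅
  L6: {t} / {t}

Live sets:
  L0 li=∅ lo={q,t}
  L1 li={q,t} lo={j,q,t}
  L2 li={q} lo={j,q,t}
  L3 li={j,q,t} lo={q,t}
  L4 li={q} lo=∅
  L5 li={t} lo={t}
  L6 li={t} lo=∅

Interference:
  g: {q,t}
  j: {q,t}
  q: {g,j,t}
  t: {g,j,q}

Chromatic number:
  clique {g,q,t} ⇒ need ≥ 3
  3-colouring: R0={q}  R1={t}  R2={g,j}
  χ = 3

Answer: 3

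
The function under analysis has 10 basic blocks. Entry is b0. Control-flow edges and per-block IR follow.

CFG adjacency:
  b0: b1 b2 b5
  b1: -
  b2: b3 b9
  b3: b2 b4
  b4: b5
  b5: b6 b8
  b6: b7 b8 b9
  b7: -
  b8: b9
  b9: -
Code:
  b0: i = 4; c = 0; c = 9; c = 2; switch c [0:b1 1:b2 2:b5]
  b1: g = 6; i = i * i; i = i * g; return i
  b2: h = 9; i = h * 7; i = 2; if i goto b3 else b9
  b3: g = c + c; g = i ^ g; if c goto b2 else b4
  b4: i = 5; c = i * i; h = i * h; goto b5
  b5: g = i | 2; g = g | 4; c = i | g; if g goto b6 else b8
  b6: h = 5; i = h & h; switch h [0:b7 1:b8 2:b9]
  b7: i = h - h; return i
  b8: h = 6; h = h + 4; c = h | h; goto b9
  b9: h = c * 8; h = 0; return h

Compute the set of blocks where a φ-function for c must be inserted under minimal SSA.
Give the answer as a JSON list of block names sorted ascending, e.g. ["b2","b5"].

idom tree: b1←b0 b2←b0 b3←b2 b4←b3 b5←b0 b6←b5 b7←b6 b8←b5 b9←b0
Dom at joins:
  b2: preds {b0,b3}: {b0} ∩ {b0,b2,b3} = {b0}; idom=b0
  b5: preds {b0,b4}: {b0} ∩ {b0,b2,b3,b4} = {b0}; idom=b0
  b8: preds {b5,b6}: {b0,b5} ∩ {b0,b5,b6} = {b0,b5}; idom=b5
  b9: preds {b2,b6,b8}: {b0,b2} ∩ {b0,b5,b6} ∩ {b0,b5,b8} = {b0}; idom=b0

DF derivation:
  b2←b0: walk · to b0
  b2←b3: walk b3→b2 to b0
  b5←b0: walk · to b0
  b5←b4: walk b4→b3→b2 to b0
  b8←b5: walk · to b5
  b8←b6: walk b6 to b5
  b9←b2: walk b2 to b0
  b9←b6: walk b6→b5 to b0
  b9←b8: walk b8→b5 to b0
  b0 → ∅
  b1 → ∅
  b2 → {b2,b5,b9}
  b3 → {b2,b5}
  b4 → {b5}
  b5 → {b9}
  b6 → {b8,b9}
  b7 → ∅
  b8 → {b9}
  b9 → ∅

φ for c: defs {b0,b4,b5,b8}
  DF⁺ = {b5,b9}

Answer: ["b5", "b9"]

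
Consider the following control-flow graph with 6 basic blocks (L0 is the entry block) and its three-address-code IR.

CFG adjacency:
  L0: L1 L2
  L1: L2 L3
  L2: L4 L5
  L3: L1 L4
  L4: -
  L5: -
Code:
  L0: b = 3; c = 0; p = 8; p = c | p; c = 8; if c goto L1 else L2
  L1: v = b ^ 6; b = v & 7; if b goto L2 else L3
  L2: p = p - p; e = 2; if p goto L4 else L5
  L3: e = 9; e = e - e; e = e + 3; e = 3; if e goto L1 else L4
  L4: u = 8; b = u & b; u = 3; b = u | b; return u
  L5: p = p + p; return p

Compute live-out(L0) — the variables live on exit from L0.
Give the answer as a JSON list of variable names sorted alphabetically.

def/use:
  L0: {b,c,p} / ∅
  L1: {b,v} / {b}
  L2: {e,p} / {p}
  L3: {e} / ∅
  L4: {b,u} / {b}
  L5: {p} / {p}

Live sets:
  live L0: ∅→{b,p}
  live L1: {b,p}→{b,p}
  live L2: {b,p}→{b,p}
  live L3: {b,p}→{b,p}
  live L4: {b}→∅
  live L5: {p}→∅

live-out(L0) = ["b", "p"]

Answer: ["b", "p"]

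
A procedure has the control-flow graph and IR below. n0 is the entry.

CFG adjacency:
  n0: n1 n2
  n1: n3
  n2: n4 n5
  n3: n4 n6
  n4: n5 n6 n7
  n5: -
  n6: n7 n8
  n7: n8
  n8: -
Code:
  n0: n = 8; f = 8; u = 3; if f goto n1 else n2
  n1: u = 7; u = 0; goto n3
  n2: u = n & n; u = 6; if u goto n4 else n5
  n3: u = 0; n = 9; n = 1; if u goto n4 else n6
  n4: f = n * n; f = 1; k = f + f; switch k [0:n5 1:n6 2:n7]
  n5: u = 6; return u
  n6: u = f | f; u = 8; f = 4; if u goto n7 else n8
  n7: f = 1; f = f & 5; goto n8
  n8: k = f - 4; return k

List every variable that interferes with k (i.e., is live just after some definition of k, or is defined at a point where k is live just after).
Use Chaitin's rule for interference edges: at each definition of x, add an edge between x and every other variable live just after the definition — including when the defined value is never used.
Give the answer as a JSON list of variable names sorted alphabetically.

Block summaries:
  n0 def {f,n,u} use ∅
  n1 def {u} use ∅
  n2 def {u} use {n}
  n3 def {n,u} use ∅
  n4 def {f,k} use {n}
  n5 def {u} use ∅
  n6 def {f,u} use {f}
  n7 def {f} use ∅
  n8 def {k} use {f}

Liveness:
  n0 li=∅ lo={f,n}
  n1 li={f} lo={f}
  n2 li={n} lo={n}
  n3 li={f} lo={f,n}
  n4 li={n} lo={f}
  n5 li=∅ lo=∅
  n6 li={f} lo={f}
  n7 li=∅ lo={f}
  n8 li={f} lo=∅

Interfere edges:
  f — {k,n,u}
  k — {f}
  n — {f,u}
  u — {f,n}

N(k) = ["f"]

Answer: ["f"]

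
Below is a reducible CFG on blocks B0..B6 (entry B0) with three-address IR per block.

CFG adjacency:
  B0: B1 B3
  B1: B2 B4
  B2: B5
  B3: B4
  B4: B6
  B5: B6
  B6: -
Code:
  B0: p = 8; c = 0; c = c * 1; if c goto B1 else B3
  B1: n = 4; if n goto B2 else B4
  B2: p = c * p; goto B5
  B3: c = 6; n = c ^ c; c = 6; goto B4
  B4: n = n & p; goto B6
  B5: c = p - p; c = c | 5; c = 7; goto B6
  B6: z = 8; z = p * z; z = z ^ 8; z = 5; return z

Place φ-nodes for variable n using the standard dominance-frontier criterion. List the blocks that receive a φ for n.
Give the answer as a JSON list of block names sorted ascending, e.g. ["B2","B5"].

idom tree: B1←B0 B2←B1 B3←B0 B4←B0 B5←B2 B6←B0
Join-block Dom:
  B4: preds {B1,B3}: {B0,B1} ∩ {B0,B3} = {B0}; idom=B0
  B6: preds {B4,B5}: {B0,B4} ∩ {B0,B1,B2,B5} = {B0}; idom=B0

DF walk-up:
  B4←B1: walk B1 to B0
  B4←B3: walk B3 to B0
  B6←B4: walk B4 to B0
  B6←B5: walk B5→B2→B1 to B0
  B0 → ∅
  B1 → {B4,B6}
  B2 → {B6}
  B3 → {B4}
  B4 → {B6}
  B5 → {B6}
  B6 → ∅

φ for n: defs {B1,B3,B4}
  DF⁺ = {B4,B6}

Answer: ["B4", "B6"]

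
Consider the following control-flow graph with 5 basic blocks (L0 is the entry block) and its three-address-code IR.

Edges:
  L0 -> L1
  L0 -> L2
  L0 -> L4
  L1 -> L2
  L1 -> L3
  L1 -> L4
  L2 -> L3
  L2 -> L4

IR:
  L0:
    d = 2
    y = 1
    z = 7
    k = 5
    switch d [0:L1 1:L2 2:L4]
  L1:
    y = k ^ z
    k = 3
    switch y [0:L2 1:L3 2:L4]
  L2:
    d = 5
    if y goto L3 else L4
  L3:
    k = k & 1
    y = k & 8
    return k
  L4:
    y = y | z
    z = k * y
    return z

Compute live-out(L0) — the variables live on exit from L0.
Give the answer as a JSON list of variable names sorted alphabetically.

def/use:
  L0: def={d,k,y,z} ue=∅
  L1: def={k,y} ue={k,z}
  L2: def={d} ue={y}
  L3: def={k,y} ue={k}
  L4: def={y,z} ue={k,y,z}

Liveness:
  live L0: ∅→{k,y,z}
  live L1: {k,z}→{k,y,z}
  live L2: {k,y,z}→{k,y,z}
  live L3: {k}→∅
  live L4: {k,y,z}→∅

live-out(L0) = ["k", "y", "z"]

Answer: ["k", "y", "z"]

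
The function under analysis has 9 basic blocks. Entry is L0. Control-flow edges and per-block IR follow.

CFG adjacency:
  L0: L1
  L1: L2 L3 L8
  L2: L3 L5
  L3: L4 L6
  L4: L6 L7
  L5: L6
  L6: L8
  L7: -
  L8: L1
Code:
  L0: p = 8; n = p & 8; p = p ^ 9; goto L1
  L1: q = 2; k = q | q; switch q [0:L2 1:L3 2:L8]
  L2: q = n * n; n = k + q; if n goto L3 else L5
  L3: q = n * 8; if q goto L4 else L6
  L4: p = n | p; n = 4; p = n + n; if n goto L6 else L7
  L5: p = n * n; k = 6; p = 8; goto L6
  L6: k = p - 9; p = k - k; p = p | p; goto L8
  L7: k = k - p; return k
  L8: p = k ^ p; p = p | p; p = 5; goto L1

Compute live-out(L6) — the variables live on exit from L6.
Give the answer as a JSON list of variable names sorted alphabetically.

Answer: ["k", "n", "p"]

Derivation:
Per-block:
  L0 def {n,p} use ∅
  L1 def {k,q} use ∅
  L2 def {n,q} use {k,n}
  L3 def {q} use {n}
  L4 def {n,p} use {n,p}
  L5 def {k,p} use {n}
  L6 def {k,p} use {p}
  L7 def {k} use {k,p}
  L8 def {p} use {k,p}

Liveness:
  L0: in=∅ out={n,p}
  L1: in={n,p} out={k,n,p}
  L2: in={k,n,p} out={k,n,p}
  L3: in={k,n,p} out={k,n,p}
  L4: in={k,n,p} out={k,n,p}
  L5: in={n} out={n,p}
  L6: in={n,p} out={k,n,p}
  L7: in={k,p} out=∅
  L8: in={k,n,p} out={n,p}

live-out(L6) = ["k", "n", "p"]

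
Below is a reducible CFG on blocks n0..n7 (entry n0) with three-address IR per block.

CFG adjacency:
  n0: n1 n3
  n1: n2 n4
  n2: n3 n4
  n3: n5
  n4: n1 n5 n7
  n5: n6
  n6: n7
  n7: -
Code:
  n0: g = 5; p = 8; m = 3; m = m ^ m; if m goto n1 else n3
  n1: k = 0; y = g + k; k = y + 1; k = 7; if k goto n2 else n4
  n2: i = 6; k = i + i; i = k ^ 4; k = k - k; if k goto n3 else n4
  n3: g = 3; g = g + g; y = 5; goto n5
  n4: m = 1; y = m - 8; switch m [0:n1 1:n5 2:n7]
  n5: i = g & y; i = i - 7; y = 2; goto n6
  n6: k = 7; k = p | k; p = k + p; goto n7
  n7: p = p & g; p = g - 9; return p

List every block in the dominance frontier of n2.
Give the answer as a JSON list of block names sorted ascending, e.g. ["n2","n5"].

Answer: ["n3", "n4"]

Analysis:
idom tree: n1←n0 n2←n1 n3←n0 n4←n1 n5←n0 n6←n5 n7←n0
Dom at joins:
  n1: preds {n0,n4}: {n0} ∩ {n0,n1,n4} = {n0}; idom=n0
  n3: preds {n0,n2}: {n0} ∩ {n0,n1,n2} = {n0}; idom=n0
  n4: preds {n1,n2}: {n0,n1} ∩ {n0,n1,n2} = {n0,n1}; idom=n1
  n5: preds {n3,n4}: {n0,n3} ∩ {n0,n1,n4} = {n0}; idom=n0
  n7: preds {n4,n6}: {n0,n1,n4} ∩ {n0,n5,n6} = {n0}; idom=n0

DF derivation:
  n1←n0: walk · to n0
  n1←n4: walk n4→n1 to n0
  n3←n0: walk · to n0
  n3←n2: walk n2→n1 to n0
  n4←n1: walk · to n1
  n4←n2: walk n2 to n1
  n5←n3: walk n3 to n0
  n5←n4: walk n4→n1 to n0
  n7←n4: walk n4→n1 to n0
  n7←n6: walk n6→n5 to n0
  n0: DF=∅
  n1: DF={n1,n3,n5,n7}
  n2: DF={n3,n4}
  n3: DF={n5}
  n4: DF={n1,n5,n7}
  n5: DF={n7}
  n6: DF={n7}
  n7: DF=∅

DF(n2) = ["n3", "n4"]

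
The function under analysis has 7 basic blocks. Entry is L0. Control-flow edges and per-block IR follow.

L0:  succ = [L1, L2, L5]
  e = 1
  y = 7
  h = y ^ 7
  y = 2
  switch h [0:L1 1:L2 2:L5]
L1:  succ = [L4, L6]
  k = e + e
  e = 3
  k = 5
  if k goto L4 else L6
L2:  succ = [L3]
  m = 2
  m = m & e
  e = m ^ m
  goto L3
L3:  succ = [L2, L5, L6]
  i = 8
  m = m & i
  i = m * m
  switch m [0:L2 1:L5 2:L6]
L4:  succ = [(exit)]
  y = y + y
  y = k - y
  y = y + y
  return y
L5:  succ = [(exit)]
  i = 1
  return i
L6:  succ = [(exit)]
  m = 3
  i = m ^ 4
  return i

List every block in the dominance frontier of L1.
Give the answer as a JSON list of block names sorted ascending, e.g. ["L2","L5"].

Answer: ["L6"]

Working:
idom tree: L1←L0 L2←L0 L3←L2 L4←L1 L5←L0 L6←L0
Join-block Dom:
  L2: preds {L0,L3}: {L0} ∩ {L0,L2,L3} = {L0}; idom=L0
  L5: preds {L0,L3}: {L0} ∩ {L0,L2,L3} = {L0}; idom=L0
  L6: preds {L1,L3}: {L0,L1} ∩ {L0,L2,L3} = {L0}; idom=L0

DF walk-up:
  L2←L0: walk · to L0
  L2←L3: walk L3→L2 to L0
  L5←L0: walk · to L0
  L5←L3: walk L3→L2 to L0
  L6←L1: walk L1 to L0
  L6←L3: walk L3→L2 to L0
  L0 → ∅
  L1 → {L6}
  L2 → {L2,L5,L6}
  L3 → {L2,L5,L6}
  L4 → ∅
  L5 → ∅
  L6 → ∅

DF(L1) = ["L6"]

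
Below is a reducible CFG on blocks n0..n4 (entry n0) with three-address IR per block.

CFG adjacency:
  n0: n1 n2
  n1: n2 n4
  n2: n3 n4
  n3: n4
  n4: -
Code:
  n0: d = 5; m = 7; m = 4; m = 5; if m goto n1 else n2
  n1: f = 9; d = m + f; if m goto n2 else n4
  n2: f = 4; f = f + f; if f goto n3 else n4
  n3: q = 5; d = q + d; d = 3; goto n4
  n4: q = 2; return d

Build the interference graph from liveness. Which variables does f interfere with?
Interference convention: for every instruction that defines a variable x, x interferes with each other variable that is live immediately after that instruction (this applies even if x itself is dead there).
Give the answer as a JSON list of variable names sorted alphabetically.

Per-block:
  n0: {d,m} / ∅
  n1: {d,f} / {m}
  n2: {f} / ∅
  n3: {d,q} / {d}
  n4: {q} / {d}

Live sets:
  n0: in=∅ out={d,m}
  n1: in={m} out={d}
  n2: in={d} out={d}
  n3: in={d} out={d}
  n4: in={d} out=∅

Interfere edges:
  d — {f,m,q}
  f — {d,m}
  m — {d,f}
  q — {d}

N(f) = ["d", "m"]

Answer: ["d", "m"]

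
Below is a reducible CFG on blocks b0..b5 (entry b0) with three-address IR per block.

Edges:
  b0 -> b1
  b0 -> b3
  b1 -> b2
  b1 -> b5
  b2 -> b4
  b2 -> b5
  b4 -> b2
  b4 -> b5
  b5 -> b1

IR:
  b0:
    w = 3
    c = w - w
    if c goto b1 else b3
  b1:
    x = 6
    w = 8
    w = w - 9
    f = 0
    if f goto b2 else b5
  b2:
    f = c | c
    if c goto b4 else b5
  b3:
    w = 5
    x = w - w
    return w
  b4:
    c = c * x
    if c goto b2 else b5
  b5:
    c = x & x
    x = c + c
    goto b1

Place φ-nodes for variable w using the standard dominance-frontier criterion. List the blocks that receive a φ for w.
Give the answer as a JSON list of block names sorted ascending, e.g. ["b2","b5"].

idom tree: b1←b0 b2←b1 b3←b0 b4←b2 b5←b1
Dom∩ at merges:
  b1: preds {b0,b5}: {b0} ∩ {b0,b1,b5} = {b0}; idom=b0
  b2: preds {b1,b4}: {b0,b1} ∩ {b0,b1,b2,b4} = {b0,b1}; idom=b1
  b5: preds {b1,b2,b4}: {b0,b1} ∩ {b0,b1,b2} ∩ {b0,b1,b2,b4} = {b0,b1}; idom=b1

Frontier:
  b1←b0: walk · to b0
  b1←b5: walk b5→b1 to b0
  b2←b1: walk · to b1
  b2←b4: walk b4→b2 to b1
  b5←b1: walk · to b1
  b5←b2: walk b2 to b1
  b5←b4: walk b4→b2 to b1
  b0 → ∅
  b1 → {b1}
  b2 → {b2,b5}
  b3 → ∅
  b4 → {b2,b5}
  b5 → {b1}

φ for w: defs {b0,b1,b3}
  DF⁺ = {b1}

Answer: ["b1"]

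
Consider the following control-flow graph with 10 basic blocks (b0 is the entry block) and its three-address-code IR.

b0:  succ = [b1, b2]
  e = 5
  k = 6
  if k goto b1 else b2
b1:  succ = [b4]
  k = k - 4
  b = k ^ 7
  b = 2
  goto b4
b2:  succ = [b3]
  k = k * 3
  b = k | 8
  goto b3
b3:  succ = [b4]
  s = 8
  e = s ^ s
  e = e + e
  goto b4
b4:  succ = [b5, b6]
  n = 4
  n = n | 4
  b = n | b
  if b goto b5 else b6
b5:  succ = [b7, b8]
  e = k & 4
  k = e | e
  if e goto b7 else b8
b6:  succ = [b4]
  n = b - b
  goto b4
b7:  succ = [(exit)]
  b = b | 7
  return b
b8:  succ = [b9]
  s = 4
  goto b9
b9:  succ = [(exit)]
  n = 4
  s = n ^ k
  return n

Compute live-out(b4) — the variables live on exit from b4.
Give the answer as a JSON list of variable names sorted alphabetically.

Answer: ["b", "k"]

Derivation:
Block summaries:
  b0: {e,k} / ∅
  b1: {b,k} / {k}
  b2: {b,k} / {k}
  b3: {e,s} / ∅
  b4: {b,n} / {b}
  b5: {e,k} / {k}
  b6: {n} / {b}
  b7: {b} / {b}
  b8: {s} / ∅
  b9: {n,s} / {k}

Backward fixpoint:
  live b0: ∅→{k}
  live b1: {k}→{b,k}
  live b2: {k}→{b,k}
  live b3: {b,k}→{b,k}
  live b4: {b,k}→{b,k}
  live b5: {b,k}→{b,k}
  live b6: {b,k}→{b,k}
  live b7: {b}→∅
  live b8: {k}→{k}
  live b9: {k}→∅

live-out(b4) = ["b", "k"]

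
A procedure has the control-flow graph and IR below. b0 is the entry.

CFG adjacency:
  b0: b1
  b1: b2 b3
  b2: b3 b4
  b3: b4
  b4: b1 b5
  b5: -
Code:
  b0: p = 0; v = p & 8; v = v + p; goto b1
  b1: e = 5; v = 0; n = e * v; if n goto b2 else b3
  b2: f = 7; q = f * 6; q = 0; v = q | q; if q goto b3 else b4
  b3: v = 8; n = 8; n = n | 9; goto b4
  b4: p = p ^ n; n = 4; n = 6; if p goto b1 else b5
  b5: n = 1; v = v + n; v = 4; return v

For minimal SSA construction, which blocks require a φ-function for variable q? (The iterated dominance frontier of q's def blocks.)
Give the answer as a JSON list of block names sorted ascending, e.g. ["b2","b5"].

Answer: ["b1", "b3", "b4"]

Working:
idom tree: b1←b0 b2←b1 b3←b1 b4←b1 b5←b4
Join-block Dom:
  b1: preds {b0,b4}: {b0} ∩ {b0,b1,b4} = {b0}; idom=b0
  b3: preds {b1,b2}: {b0,b1} ∩ {b0,b1,b2} = {b0,b1}; idom=b1
  b4: preds {b2,b3}: {b0,b1,b2} ∩ {b0,b1,b3} = {b0,b1}; idom=b1

Frontier:
  b1←b0: walk · to b0
  b1←b4: walk b4→b1 to b0
  b3←b1: walk · to b1
  b3←b2: walk b2 to b1
  b4←b2: walk b2 to b1
  b4←b3: walk b3 to b1
  b0: DF=∅
  b1: DF={b1}
  b2: DF={b3,b4}
  b3: DF={b4}
  b4: DF={b1}
  b5: DF=∅

φ for q: defs {b2}
  DF⁺ = {b1,b3,b4}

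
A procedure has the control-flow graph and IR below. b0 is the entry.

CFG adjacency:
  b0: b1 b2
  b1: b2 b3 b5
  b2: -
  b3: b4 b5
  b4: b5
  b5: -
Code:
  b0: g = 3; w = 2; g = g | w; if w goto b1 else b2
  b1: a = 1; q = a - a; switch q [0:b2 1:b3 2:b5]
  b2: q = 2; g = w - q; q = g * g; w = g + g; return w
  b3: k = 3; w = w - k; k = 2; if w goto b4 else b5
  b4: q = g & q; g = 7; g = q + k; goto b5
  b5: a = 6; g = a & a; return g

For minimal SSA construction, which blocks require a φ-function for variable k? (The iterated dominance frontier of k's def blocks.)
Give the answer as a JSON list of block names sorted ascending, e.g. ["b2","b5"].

idom tree: b1←b0 b2←b0 b3←b1 b4←b3 b5←b1
Dom∩ at merges:
  b2: preds {b0,b1}: {b0} ∩ {b0,b1} = {b0}; idom=b0
  b5: preds {b1,b3,b4}: {b0,b1} ∩ {b0,b1,b3} ∩ {b0,b1,b3,b4} = {b0,b1}; idom=b1

Frontier:
  b2←b0: walk · to b0
  b2←b1: walk b1 to b0
  b5←b1: walk · to b1
  b5←b3: walk b3 to b1
  b5←b4: walk b4→b3 to b1
  b0 → ∅
  b1 → {b2}
  b2 → ∅
  b3 → {b5}
  b4 → {b5}
  b5 → ∅

φ for k: defs {b3}
  DF⁺ = {b5}

Answer: ["b5"]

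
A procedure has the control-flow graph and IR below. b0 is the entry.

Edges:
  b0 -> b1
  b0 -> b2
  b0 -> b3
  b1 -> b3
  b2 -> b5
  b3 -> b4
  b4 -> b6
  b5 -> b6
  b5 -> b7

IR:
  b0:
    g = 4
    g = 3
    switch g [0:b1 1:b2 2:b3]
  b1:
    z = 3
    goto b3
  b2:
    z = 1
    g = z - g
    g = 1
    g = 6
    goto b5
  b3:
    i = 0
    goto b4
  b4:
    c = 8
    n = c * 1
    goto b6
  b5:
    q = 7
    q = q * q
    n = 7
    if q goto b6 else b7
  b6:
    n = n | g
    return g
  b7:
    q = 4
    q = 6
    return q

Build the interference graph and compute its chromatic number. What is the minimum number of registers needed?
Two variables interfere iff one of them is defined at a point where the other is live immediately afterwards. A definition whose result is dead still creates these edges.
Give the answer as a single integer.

Per-block:
  b0: {g} / ∅
  b1: {z} / ∅
  b2: {g,z} / {g}
  b3: {i} / ∅
  b4: {c,n} / ∅
  b5: {n,q} / ∅
  b6: {n} / {g,n}
  b7: {q} / ∅

Backward fixpoint:
  b0 li=∅ lo={g}
  b1 li={g} lo={g}
  b2 li={g} lo={g}
  b3 li={g} lo={g}
  b4 li={g} lo={g,n}
  b5 li={g} lo={g,n}
  b6 li={g,n} lo=∅
  b7 li=∅ lo=∅

Conflict graph:
  c: {g}
  g: {c,i,n,q,z}
  i: {g}
  n: {g,q}
  q: {g,n}
  z: {g}

Registers:
  clique {g,n,q} ⇒ need ≥ 3
  3-colouring: c0={g}  c1={c,i,n,z}  c2={q}
  χ = 3

Answer: 3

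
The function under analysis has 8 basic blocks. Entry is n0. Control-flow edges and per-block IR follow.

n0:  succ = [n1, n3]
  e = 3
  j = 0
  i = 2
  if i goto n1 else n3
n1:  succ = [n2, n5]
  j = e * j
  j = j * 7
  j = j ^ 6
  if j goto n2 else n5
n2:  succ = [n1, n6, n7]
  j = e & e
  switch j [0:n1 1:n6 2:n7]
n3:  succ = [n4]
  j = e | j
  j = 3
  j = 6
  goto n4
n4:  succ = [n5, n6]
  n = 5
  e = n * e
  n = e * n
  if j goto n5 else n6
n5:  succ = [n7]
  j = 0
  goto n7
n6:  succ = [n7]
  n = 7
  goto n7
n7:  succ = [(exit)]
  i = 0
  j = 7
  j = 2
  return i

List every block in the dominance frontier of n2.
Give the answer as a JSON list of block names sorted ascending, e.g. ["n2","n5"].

Answer: ["n1", "n6", "n7"]

Analysis:
idom tree: n1←n0 n2←n1 n3←n0 n4←n3 n5←n0 n6←n0 n7←n0
Dom at joins:
  n1: preds {n0,n2}: {n0} ∩ {n0,n1,n2} = {n0}; idom=n0
  n5: preds {n1,n4}: {n0,n1} ∩ {n0,n3,n4} = {n0}; idom=n0
  n6: preds {n2,n4}: {n0,n1,n2} ∩ {n0,n3,n4} = {n0}; idom=n0
  n7: preds {n2,n5,n6}: {n0,n1,n2} ∩ {n0,n5} ∩ {n0,n6} = {n0}; idom=n0

DF derivation:
  join n1 pred n0: · stop@n0
  join n1 pred n2: n2→n1 stop@n0
  join n5 pred n1: n1 stop@n0
  join n5 pred n4: n4→n3 stop@n0
  join n6 pred n2: n2→n1 stop@n0
  join n6 pred n4: n4→n3 stop@n0
  join n7 pred n2: n2→n1 stop@n0
  join n7 pred n5: n5 stop@n0
  join n7 pred n6: n6 stop@n0
  n0: DF=∅
  n1: DF={n1,n5,n6,n7}
  n2: DF={n1,n6,n7}
  n3: DF={n5,n6}
  n4: DF={n5,n6}
  n5: DF={n7}
  n6: DF={n7}
  n7: DF=∅

DF(n2) = ["n1", "n6", "n7"]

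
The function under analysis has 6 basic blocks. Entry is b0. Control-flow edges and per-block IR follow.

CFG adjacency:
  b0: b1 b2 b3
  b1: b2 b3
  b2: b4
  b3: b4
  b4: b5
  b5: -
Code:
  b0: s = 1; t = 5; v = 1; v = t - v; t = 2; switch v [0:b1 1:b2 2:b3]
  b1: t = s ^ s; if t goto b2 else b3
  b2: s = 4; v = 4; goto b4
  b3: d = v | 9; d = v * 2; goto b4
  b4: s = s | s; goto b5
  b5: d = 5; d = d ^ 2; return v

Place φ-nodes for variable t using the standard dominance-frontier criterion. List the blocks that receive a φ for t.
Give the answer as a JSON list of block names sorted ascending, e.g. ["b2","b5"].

idom tree: b1←b0 b2←b0 b3←b0 b4←b0 b5←b4
Dom at joins:
  b2: preds {b0,b1}: {b0} ∩ {b0,b1} = {b0}; idom=b0
  b3: preds {b0,b1}: {b0} ∩ {b0,b1} = {b0}; idom=b0
  b4: preds {b2,b3}: {b0,b2} ∩ {b0,b3} = {b0}; idom=b0

Frontier:
  b2←b0: walk · to b0
  b2←b1: walk b1 to b0
  b3←b0: walk · to b0
  b3←b1: walk b1 to b0
  b4←b2: walk b2 to b0
  b4←b3: walk b3 to b0
  DF(b0)=∅
  DF(b1)={b2,b3}
  DF(b2)={b4}
  DF(b3)={b4}
  DF(b4)=∅
  DF(b5)=∅

φ for t: defs {b0,b1}
  DF⁺ = {b2,b3,b4}

Answer: ["b2", "b3", "b4"]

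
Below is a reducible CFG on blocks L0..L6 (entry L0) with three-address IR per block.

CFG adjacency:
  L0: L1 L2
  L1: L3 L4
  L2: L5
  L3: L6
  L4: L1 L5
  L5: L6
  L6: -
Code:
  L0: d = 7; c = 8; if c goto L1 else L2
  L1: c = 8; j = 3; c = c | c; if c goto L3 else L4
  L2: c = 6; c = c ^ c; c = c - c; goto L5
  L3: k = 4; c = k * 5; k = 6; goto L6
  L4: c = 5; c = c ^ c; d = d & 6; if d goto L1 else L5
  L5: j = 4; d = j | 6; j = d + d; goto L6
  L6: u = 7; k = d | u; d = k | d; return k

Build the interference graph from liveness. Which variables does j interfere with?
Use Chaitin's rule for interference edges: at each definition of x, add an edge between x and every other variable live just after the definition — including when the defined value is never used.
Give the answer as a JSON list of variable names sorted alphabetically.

Per-block:
  L0: def={c,d} ue=∅
  L1: def={c,j} ue=∅
  L2: def={c} ue=∅
  L3: def={c,k} ue=∅
  L4: def={c,d} ue={d}
  L5: def={d,j} ue=∅
  L6: def={d,k,u} ue={d}

Backward fixpoint:
  L0 li=∅ lo={d}
  L1 li={d} lo={d}
  L2 li=∅ lo=∅
  L3 li={d} lo={d}
  L4 li={d} lo={d}
  L5 li=∅ lo={d}
  L6 li={d} lo=∅

Interference:
  c: {d,j}
  d: {c,j,k,u}
  j: {c,d}
  k: {d}
  u: {d}

N(j) = ["c", "d"]

Answer: ["c", "d"]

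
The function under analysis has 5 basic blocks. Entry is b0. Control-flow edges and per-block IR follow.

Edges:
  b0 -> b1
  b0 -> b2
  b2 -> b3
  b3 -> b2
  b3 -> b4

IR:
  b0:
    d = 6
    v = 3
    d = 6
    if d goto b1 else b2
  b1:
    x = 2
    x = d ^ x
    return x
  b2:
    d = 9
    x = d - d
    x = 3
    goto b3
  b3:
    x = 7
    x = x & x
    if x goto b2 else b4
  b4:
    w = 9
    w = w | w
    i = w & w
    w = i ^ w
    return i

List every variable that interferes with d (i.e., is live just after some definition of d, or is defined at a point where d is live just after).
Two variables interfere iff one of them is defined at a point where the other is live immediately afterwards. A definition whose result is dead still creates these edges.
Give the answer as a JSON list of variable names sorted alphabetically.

Answer: ["x"]

Analysis:
Block summaries:
  b0: def={d,v} ue=∅
  b1: def={x} ue={d}
  b2: def={d,x} ue=∅
  b3: def={x} ue=∅
  b4: def={i,w} ue=∅

Liveness:
  b0: in=∅ out={d}
  b1: in={d} out=∅
  b2: in=∅ out=∅
  b3: in=∅ out=∅
  b4: in=∅ out=∅

Interfere edges:
  d: {x}
  i: {w}
  v: ∅
  w: {i}
  x: {d}

N(d) = ["x"]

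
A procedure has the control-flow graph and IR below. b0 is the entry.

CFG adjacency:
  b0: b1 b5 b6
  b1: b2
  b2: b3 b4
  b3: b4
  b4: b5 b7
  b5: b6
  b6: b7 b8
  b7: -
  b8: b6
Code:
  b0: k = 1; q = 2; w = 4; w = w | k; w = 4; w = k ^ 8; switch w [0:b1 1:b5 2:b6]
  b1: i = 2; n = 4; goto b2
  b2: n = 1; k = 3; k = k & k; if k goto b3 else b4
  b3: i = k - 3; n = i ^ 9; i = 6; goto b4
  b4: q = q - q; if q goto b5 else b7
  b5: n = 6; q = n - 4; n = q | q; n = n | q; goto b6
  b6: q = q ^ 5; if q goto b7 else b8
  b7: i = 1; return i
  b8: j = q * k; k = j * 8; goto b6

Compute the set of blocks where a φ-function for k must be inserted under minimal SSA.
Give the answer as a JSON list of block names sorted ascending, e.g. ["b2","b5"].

idom tree: b1←b0 b2←b1 b3←b2 b4←b2 b5←b0 b6←b0 b7←b0 b8←b6
Join-block Dom:
  b4: preds {b2,b3}: {b0,b1,b2} ∩ {b0,b1,b2,b3} = {b0,b1,b2}; idom=b2
  b5: preds {b0,b4}: {b0} ∩ {b0,b1,b2,b4} = {b0}; idom=b0
  b6: preds {b0,b5,b8}: {b0} ∩ {b0,b5} ∩ {b0,b6,b8} = {b0}; idom=b0
  b7: preds {b4,b6}: {b0,b1,b2,b4} ∩ {b0,b6} = {b0}; idom=b0

DF derivation:
  join b4 pred b2: · stop@b2
  join b4 pred b3: b3 stop@b2
  join b5 pred b0: · stop@b0
  join b5 pred b4: b4→b2→b1 stop@b0
  join b6 pred b0: · stop@b0
  join b6 pred b5: b5 stop@b0
  join b6 pred b8: b8→b6 stop@b0
  join b7 pred b4: b4→b2→b1 stop@b0
  join b7 pred b6: b6 stop@b0
  DF(b0)=∅
  DF(b1)={b5,b7}
  DF(b2)={b5,b7}
  DF(b3)={b4}
  DF(b4)={b5,b7}
  DF(b5)={b6}
  DF(b6)={b6,b7}
  DF(b7)=∅
  DF(b8)={b6}

φ for k: defs {b0,b2,b8}
  DF⁺ = {b5,b6,b7}

Answer: ["b5", "b6", "b7"]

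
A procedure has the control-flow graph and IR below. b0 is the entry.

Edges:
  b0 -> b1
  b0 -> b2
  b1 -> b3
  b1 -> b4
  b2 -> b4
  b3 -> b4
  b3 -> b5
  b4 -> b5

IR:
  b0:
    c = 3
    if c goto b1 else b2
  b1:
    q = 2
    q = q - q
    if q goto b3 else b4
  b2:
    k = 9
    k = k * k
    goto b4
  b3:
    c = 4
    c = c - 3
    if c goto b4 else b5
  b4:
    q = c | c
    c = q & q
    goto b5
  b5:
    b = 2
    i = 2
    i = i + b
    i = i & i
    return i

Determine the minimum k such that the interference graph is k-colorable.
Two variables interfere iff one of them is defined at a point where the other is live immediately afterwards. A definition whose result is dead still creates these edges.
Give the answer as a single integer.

Answer: 2

Derivation:
def/use:
  b0: def={c} ue=∅
  b1: def={q} ue=∅
  b2: def={k} ue=∅
  b3: def={c} ue=∅
  b4: def={c,q} ue={c}
  b5: def={b,i} ue=∅

Live sets:
  b0: in=∅ out={c}
  b1: in={c} out={c}
  b2: in={c} out={c}
  b3: in=∅ out={c}
  b4: in={c} out=∅
  b5: in=∅ out=∅

Interference:
  b — {i}
  c — {k,q}
  i — {b}
  k — {c}
  q — {c}

Colouring:
  clique {b,i} ⇒ need ≥ 2
  assign b→r0 c→r0 i→r1 k→r1 q→r1 — no edge inside a register ⇒ χ ≤ 2
  χ = 2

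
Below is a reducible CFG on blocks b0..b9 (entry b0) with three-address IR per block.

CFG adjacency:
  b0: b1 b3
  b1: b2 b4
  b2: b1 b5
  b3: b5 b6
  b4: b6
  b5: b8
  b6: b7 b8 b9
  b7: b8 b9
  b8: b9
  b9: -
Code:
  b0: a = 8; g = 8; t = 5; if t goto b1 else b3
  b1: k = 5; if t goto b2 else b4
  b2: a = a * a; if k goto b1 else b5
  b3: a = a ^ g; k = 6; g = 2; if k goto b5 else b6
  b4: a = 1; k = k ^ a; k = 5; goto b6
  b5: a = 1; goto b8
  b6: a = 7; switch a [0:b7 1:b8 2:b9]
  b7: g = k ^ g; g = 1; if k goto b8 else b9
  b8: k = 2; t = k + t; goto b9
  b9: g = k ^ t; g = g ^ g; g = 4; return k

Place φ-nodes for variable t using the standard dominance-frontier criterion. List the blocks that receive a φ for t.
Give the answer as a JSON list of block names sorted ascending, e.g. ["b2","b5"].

Answer: ["b9"]

Derivation:
idom tree: b1←b0 b2←b1 b3←b0 b4←b1 b5←b0 b6←b0 b7←b6 b8←b0 b9←b0
Dom∩ at merges:
  b1: preds {b0,b2}: {b0} ∩ {b0,b1,b2} = {b0}; idom=b0
  b5: preds {b2,b3}: {b0,b1,b2} ∩ {b0,b3} = {b0}; idom=b0
  b6: preds {b3,b4}: {b0,b3} ∩ {b0,b1,b4} = {b0}; idom=b0
  b8: preds {b5,b6,b7}: {b0,b5} ∩ {b0,b6} ∩ {b0,b6,b7} = {b0}; idom=b0
  b9: preds {b6,b7,b8}: {b0,b6} ∩ {b0,b6,b7} ∩ {b0,b8} = {b0}; idom=b0

Frontier:
  join b1 pred b0: · stop@b0
  join b1 pred b2: b2→b1 stop@b0
  join b5 pred b2: b2→b1 stop@b0
  join b5 pred b3: b3 stop@b0
  join b6 pred b3: b3 stop@b0
  join b6 pred b4: b4→b1 stop@b0
  join b8 pred b5: b5 stop@b0
  join b8 pred b6: b6 stop@b0
  join b8 pred b7: b7→b6 stop@b0
  join b9 pred b6: b6 stop@b0
  join b9 pred b7: b7→b6 stop@b0
  join b9 pred b8: b8 stop@b0
  DF(b0)=∅
  DF(b1)={b1,b5,b6}
  DF(b2)={b1,b5}
  DF(b3)={b5,b6}
  DF(b4)={b6}
  DF(b5)={b8}
  DF(b6)={b8,b9}
  DF(b7)={b8,b9}
  DF(b8)={b9}
  DF(b9)=∅

φ for t: defs {b0,b8}
  DF⁺ = {b9}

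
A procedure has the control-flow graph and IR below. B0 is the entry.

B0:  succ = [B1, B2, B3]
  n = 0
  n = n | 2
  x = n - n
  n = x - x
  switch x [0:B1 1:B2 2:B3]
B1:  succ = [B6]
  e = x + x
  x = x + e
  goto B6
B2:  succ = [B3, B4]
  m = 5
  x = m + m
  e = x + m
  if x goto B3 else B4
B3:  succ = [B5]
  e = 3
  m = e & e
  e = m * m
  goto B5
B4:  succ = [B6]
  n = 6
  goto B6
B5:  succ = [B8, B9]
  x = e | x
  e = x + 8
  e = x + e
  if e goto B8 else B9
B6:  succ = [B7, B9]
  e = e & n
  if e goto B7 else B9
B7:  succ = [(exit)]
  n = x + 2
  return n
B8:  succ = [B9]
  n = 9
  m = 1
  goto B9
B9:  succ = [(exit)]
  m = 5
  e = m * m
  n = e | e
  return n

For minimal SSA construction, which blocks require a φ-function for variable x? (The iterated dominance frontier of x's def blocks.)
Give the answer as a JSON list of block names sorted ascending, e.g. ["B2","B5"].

idom tree: B1←B0 B2←B0 B3←B0 B4←B2 B5←B3 B6←B0 B7←B6 B8←B5 B9←B0
Dom∩ at merges:
  B3: preds {B0,B2}: {B0} ∩ {B0,B2} = {B0}; idom=B0
  B6: preds {B1,B4}: {B0,B1} ∩ {B0,B2,B4} = {B0}; idom=B0
  B9: preds {B5,B6,B8}: {B0,B3,B5} ∩ {B0,B6} ∩ {B0,B3,B5,B8} = {B0}; idom=B0

Frontier:
  B3←B0: walk · to B0
  B3←B2: walk B2 to B0
  B6←B1: walk B1 to B0
  B6←B4: walk B4→B2 to B0
  B9←B5: walk B5→B3 to B0
  B9←B6: walk B6 to B0
  B9←B8: walk B8→B5→B3 to B0
  B0 → ∅
  B1 → {B6}
  B2 → {B3,B6}
  B3 → {B9}
  B4 → {B6}
  B5 → {B9}
  B6 → {B9}
  B7 → ∅
  B8 → {B9}
  B9 → ∅

φ for x: defs {B0,B1,B2,B5}
  DF⁺ = {B3,B6,B9}

Answer: ["B3", "B6", "B9"]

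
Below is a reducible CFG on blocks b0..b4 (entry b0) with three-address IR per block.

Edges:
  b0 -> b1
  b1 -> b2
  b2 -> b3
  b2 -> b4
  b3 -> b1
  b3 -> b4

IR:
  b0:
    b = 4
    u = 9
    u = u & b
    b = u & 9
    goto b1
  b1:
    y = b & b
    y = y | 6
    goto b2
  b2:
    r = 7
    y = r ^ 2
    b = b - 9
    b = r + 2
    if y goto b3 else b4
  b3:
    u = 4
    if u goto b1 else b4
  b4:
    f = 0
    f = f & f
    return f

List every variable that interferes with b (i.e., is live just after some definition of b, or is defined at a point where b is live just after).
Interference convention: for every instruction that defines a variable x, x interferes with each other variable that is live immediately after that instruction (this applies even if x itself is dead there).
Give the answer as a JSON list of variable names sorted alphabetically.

Block summaries:
  b0: def={b,u} ue=∅
  b1: def={y} ue={b}
  b2: def={b,r,y} ue={b}
  b3: def={u} ue=∅
  b4: def={f} ue=∅

Backward fixpoint:
  b0: in=∅ out={b}
  b1: in={b} out={b}
  b2: in={b} out={b}
  b3: in={b} out={b}
  b4: in=∅ out=∅

Interfere edges:
  b: {r,u,y}
  f: ∅
  r: {b,y}
  u: {b}
  y: {b,r}

N(b) = ["r", "u", "y"]

Answer: ["r", "u", "y"]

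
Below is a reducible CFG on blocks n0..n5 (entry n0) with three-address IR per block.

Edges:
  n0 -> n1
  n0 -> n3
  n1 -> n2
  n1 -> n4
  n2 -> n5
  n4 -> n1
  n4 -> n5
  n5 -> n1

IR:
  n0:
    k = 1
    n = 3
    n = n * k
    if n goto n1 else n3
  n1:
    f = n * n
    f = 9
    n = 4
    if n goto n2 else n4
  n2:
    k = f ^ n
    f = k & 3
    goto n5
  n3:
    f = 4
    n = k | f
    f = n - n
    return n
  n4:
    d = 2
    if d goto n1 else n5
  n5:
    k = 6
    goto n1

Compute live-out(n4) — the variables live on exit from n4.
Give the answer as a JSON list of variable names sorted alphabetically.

Per-block:
  n0 def {k,n} use ∅
  n1 def {f,n} use {n}
  n2 def {f,k} use {f,n}
  n3 def {f,n} use {k}
  n4 def {d} use ∅
  n5 def {k} use ∅

Backward fixpoint:
  n0 li=∅ lo={k,n}
  n1 li={n} lo={f,n}
  n2 li={f,n} lo={n}
  n3 li={k} lo=∅
  n4 li={n} lo={n}
  n5 li={n} lo={n}

live-out(n4) = ["n"]

Answer: ["n"]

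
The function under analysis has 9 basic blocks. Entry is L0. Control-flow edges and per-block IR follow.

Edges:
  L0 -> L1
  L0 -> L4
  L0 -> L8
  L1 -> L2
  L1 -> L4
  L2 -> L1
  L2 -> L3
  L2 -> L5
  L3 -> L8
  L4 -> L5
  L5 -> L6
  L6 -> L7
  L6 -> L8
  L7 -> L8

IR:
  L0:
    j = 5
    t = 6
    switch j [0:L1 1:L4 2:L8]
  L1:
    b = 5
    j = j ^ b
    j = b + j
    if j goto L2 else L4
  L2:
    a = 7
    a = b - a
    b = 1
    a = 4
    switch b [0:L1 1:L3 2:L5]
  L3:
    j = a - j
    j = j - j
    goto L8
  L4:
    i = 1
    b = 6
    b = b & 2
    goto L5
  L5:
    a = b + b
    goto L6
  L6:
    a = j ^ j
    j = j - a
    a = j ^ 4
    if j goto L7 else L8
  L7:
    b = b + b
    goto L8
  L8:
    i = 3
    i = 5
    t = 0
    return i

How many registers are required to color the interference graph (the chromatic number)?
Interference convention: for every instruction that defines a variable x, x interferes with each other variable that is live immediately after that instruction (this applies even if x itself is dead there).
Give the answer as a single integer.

Per-block:
  L0: def={j,t} ue=∅
  L1: def={b,j} ue={j}
  L2: def={a,b} ue={b}
  L3: def={j} ue={a,j}
  L4: def={b,i} ue=∅
  L5: def={a} ue={b}
  L6: def={a,j} ue={j}
  L7: def={b} ue={b}
  L8: def={i,t} ue=∅

Backward fixpoint:
  live L0: ∅→{j}
  live L1: {j}→{b,j}
  live L2: {b,j}→{a,b,j}
  live L3: {a,j}→∅
  live L4: {j}→{b,j}
  live L5: {b,j}→{b,j}
  live L6: {b,j}→{b}
  live L7: {b}→∅
  live L8: ∅→∅

Interference:
  a: {b,j}
  b: {a,j}
  i: {j,t}
  j: {a,b,i,t}
  t: {i,j}

Chromatic number:
  {a,b,j} pairwise interfere (3-clique) ⇒ χ ≥ 3
  assign a→r1 b→r2 i→r1 j→r0 t→r2 — no edge inside a register ⇒ χ ≤ 3
  χ = 3

Answer: 3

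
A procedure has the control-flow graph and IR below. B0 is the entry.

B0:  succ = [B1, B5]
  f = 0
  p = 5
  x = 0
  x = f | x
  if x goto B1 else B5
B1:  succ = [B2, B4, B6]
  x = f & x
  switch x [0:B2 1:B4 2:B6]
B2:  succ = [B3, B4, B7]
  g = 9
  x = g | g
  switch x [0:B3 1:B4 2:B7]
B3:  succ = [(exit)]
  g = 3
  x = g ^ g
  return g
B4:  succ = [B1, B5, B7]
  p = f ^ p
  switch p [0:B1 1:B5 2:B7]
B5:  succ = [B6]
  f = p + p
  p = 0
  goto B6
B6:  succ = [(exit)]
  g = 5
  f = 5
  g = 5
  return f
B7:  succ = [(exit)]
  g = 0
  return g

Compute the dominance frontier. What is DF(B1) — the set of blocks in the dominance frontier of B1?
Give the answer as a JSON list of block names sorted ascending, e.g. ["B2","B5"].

idom tree: B1←B0 B2←B1 B3←B2 B4←B1 B5←B0 B6←B0 B7←B1
Dom at joins:
  B1: preds {B0,B4}: {B0} ∩ {B0,B1,B4} = {B0}; idom=B0
  B4: preds {B1,B2}: {B0,B1} ∩ {B0,B1,B2} = {B0,B1}; idom=B1
  B5: preds {B0,B4}: {B0} ∩ {B0,B1,B4} = {B0}; idom=B0
  B6: preds {B1,B5}: {B0,B1} ∩ {B0,B5} = {B0}; idom=B0
  B7: preds {B2,B4}: {B0,B1,B2} ∩ {B0,B1,B4} = {B0,B1}; idom=B1

DF derivation:
  B1←B0: walk · to B0
  B1←B4: walk B4→B1 to B0
  B4←B1: walk · to B1
  B4←B2: walk B2 to B1
  B5←B0: walk · to B0
  B5←B4: walk B4→B1 to B0
  B6←B1: walk B1 to B0
  B6←B5: walk B5 to B0
  B7←B2: walk B2 to B1
  B7←B4: walk B4 to B1
  B0: DF=∅
  B1: DF={B1,B5,B6}
  B2: DF={B4,B7}
  B3: DF=∅
  B4: DF={B1,B5,B7}
  B5: DF={B6}
  B6: DF=∅
  B7: DF=∅

DF(B1) = ["B1", "B5", "B6"]

Answer: ["B1", "B5", "B6"]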